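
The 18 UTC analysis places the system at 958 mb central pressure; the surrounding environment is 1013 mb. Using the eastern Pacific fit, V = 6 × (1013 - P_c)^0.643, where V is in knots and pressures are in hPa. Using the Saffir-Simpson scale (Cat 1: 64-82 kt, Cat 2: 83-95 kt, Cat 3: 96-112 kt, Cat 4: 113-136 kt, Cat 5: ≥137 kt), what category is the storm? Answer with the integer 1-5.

ΔP = 1013 − 958 = 55 mb.
V ≈ 6 × 55^0.643 = 6 × 13.15 ≈ 79 kt.
79 kt falls in the Category 1 band.

1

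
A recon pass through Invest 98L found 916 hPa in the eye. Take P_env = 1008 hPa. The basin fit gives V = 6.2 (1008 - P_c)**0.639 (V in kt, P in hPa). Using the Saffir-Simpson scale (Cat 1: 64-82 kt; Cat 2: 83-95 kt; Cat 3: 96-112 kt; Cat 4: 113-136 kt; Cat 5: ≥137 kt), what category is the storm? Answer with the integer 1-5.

ΔP = 1008 − 916 = 92 hPa.
V ≈ 6.2 × 92^0.639 = 6.2 × 17.98 ≈ 111 kt.
111 kt falls in the Category 3 band.

3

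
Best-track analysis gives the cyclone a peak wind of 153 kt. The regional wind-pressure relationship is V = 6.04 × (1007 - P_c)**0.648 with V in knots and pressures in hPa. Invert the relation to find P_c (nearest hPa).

ΔP = (V / 6.04)^(1/0.648) = (153/6.04)^1.543.
153/6.04 = 25.331; 25.331^1.543 ≈ 146.60 hPa.
P_c = 1007 − 146.60 = 860.40 ≈ 860 hPa.

860 hPa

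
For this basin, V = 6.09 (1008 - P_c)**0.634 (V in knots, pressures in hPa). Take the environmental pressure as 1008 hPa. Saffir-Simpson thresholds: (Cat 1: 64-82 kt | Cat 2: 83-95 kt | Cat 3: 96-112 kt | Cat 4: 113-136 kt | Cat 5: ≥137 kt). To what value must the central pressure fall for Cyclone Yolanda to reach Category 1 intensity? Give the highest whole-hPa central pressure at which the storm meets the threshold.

Category 1 begins at V = 64 kt.
Required ΔP = (64/6.09)^(1/0.634) = 10.509^1.577 ≈ 40.86 hPa.
P_c ≤ 1008 − 40.86 = 967.14, so the highest integer P_c is 967 hPa.

967 hPa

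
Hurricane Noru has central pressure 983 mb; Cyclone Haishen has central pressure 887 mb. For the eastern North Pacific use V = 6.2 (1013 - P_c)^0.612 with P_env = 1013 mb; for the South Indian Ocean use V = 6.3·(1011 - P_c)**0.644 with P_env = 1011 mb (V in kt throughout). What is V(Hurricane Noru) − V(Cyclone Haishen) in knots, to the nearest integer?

Hurricane Noru: ΔP = 30; V ≈ 6.2 × 30^0.612 ≈ 49.70 kt.
Cyclone Haishen: ΔP = 124; V ≈ 6.3 × 124^0.644 ≈ 140.44 kt.
Difference ≈ 49.70 − 140.44 = -90.74 → -91 kt.

-91 kt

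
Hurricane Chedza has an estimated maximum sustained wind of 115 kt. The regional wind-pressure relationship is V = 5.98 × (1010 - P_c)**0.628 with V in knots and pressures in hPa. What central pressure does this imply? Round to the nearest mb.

ΔP = (V / 5.98)^(1/0.628) = (115/5.98)^1.592.
115/5.98 = 19.231; 19.231^1.592 ≈ 110.81 mb.
P_c = 1010 − 110.81 = 899.19 ≈ 899 mb.

899 mb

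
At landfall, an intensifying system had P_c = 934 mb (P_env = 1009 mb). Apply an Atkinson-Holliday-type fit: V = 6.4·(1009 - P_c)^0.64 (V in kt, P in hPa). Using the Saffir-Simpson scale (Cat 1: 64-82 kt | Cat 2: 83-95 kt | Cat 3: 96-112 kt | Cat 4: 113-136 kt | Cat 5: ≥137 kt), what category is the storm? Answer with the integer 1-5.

ΔP = 1009 − 934 = 75 mb.
V ≈ 6.4 × 75^0.64 = 6.4 × 15.85 ≈ 101 kt.
101 kt falls in the Category 3 band.

3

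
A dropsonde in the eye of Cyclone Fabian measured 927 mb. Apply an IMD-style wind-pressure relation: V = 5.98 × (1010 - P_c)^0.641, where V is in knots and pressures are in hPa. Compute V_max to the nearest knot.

102 kt

ΔP = 1010 − 927 = 83 mb.
83^0.641 ≈ 16.987.
V ≈ 5.98 × 16.987 ≈ 101.6 kt.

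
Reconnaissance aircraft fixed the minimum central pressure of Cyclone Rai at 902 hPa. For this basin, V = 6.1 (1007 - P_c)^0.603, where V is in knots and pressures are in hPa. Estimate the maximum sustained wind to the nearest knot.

ΔP = 1007 − 902 = 105 hPa.
105^0.603 ≈ 16.549.
V ≈ 6.1 × 16.549 ≈ 101.0 kt.

101 kt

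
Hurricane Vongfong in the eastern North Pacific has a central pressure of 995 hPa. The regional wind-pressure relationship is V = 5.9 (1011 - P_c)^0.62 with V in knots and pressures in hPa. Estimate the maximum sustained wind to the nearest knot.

33 kt

ΔP = 1011 − 995 = 16 hPa.
16^0.62 ≈ 5.579.
V ≈ 5.9 × 5.579 ≈ 32.9 kt.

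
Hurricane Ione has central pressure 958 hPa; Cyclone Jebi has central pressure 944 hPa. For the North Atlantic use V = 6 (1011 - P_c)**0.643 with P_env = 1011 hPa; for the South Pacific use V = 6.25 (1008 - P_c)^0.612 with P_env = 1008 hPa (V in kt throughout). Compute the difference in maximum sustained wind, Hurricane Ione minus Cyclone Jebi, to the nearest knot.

-3 kt

Hurricane Ione: ΔP = 53; V ≈ 6 × 53^0.643 ≈ 77.07 kt.
Cyclone Jebi: ΔP = 64; V ≈ 6.25 × 64^0.612 ≈ 79.66 kt.
Difference ≈ 77.07 − 79.66 = -2.59 → -3 kt.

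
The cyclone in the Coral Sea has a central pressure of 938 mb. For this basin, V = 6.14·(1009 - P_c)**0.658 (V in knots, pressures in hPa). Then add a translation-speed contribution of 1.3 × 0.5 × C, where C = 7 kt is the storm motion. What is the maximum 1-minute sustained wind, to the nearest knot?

106 kt

ΔP = 1009 − 938 = 71 mb.
71^0.658 ≈ 16.524.
V ≈ 6.14 × 16.524 ≈ 101.5 kt.
Translation term: 1.3 × 0.5 × 7 = 4.55 kt.
Corrected V ≈ 106.05 kt → 106 kt.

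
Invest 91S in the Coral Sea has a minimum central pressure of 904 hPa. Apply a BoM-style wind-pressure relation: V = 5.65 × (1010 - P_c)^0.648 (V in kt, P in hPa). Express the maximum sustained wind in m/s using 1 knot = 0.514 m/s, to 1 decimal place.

ΔP = 1010 − 904 = 106 hPa.
V ≈ 5.65 × 106^0.648 = 5.65 × 20.530 ≈ 115.997 kt.
115.997 × 0.514 ≈ 59.62 m/s → 59.6 m/s.

59.6 m/s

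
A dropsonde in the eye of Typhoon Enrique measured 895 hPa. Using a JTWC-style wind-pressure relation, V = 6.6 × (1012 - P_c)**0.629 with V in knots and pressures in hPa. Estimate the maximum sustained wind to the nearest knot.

132 kt

ΔP = 1012 − 895 = 117 hPa.
117^0.629 ≈ 19.994.
V ≈ 6.6 × 19.994 ≈ 132.0 kt.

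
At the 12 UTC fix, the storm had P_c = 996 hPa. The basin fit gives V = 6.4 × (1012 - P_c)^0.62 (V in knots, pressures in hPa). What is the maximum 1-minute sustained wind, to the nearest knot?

ΔP = 1012 − 996 = 16 hPa.
16^0.62 ≈ 5.579.
V ≈ 6.4 × 5.579 ≈ 35.7 kt.

36 kt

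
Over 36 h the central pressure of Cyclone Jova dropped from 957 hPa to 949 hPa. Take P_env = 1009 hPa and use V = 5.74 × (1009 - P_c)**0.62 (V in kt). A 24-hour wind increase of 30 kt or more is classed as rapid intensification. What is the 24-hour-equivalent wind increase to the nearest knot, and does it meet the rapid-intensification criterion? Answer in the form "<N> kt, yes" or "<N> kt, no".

V₁: ΔP = 52, V ≈ 5.74 × 52^0.62 ≈ 66.50 kt.
V₂: ΔP = 60, V ≈ 5.74 × 60^0.62 ≈ 72.67 kt.
ΔV over 36 h = 6.17 kt → 24 h equivalent = 6.17 × 24/36 ≈ 4.11 kt.
4 kt < 30 kt ⇒ not rapid intensification.

4 kt, no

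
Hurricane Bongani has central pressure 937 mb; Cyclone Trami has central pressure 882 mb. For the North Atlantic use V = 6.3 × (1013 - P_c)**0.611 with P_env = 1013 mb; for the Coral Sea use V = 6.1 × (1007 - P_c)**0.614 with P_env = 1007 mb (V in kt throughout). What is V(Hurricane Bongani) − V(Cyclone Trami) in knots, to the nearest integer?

-29 kt

Hurricane Bongani: ΔP = 76; V ≈ 6.3 × 76^0.611 ≈ 88.82 kt.
Cyclone Trami: ΔP = 125; V ≈ 6.1 × 125^0.614 ≈ 118.26 kt.
Difference ≈ 88.82 − 118.26 = -29.44 → -29 kt.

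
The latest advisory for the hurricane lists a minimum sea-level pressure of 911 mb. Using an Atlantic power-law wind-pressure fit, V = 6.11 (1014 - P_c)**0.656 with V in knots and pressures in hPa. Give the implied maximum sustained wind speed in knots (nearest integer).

ΔP = 1014 − 911 = 103 mb.
103^0.656 ≈ 20.913.
V ≈ 6.11 × 20.913 ≈ 127.8 kt.

128 kt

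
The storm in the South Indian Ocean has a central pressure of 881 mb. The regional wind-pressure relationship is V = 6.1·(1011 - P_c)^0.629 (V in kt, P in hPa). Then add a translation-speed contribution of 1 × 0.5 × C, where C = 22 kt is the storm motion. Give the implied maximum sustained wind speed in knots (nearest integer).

ΔP = 1011 − 881 = 130 mb.
130^0.629 ≈ 21.363.
V ≈ 6.1 × 21.363 ≈ 130.3 kt.
Translation term: 1 × 0.5 × 22 = 11 kt.
Corrected V ≈ 141.3 kt → 141 kt.

141 kt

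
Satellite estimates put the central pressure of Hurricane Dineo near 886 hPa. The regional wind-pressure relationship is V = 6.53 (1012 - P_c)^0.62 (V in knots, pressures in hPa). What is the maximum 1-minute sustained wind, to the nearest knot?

ΔP = 1012 − 886 = 126 hPa.
126^0.62 ≈ 20.055.
V ≈ 6.53 × 20.055 ≈ 131.0 kt.

131 kt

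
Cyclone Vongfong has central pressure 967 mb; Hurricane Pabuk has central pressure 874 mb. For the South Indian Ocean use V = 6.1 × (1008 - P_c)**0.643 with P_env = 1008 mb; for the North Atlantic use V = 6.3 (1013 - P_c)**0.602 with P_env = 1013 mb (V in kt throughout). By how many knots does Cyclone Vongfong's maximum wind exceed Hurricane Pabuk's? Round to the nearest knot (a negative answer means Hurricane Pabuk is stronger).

Cyclone Vongfong: ΔP = 41; V ≈ 6.1 × 41^0.643 ≈ 66.43 kt.
Hurricane Pabuk: ΔP = 139; V ≈ 6.3 × 139^0.602 ≈ 122.87 kt.
Difference ≈ 66.43 − 122.87 = -56.44 → -56 kt.

-56 kt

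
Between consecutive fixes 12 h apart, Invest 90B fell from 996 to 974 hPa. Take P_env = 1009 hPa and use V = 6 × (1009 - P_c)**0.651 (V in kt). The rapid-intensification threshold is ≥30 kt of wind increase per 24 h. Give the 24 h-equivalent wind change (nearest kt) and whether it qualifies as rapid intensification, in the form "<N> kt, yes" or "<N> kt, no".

58 kt, yes

V₁: ΔP = 13, V ≈ 6 × 13^0.651 ≈ 31.87 kt.
V₂: ΔP = 35, V ≈ 6 × 35^0.651 ≈ 60.72 kt.
ΔV over 12 h = 28.85 kt → 24 h equivalent = 28.85 × 24/12 ≈ 57.70 kt.
58 kt ≥ 30 kt ⇒ rapid intensification.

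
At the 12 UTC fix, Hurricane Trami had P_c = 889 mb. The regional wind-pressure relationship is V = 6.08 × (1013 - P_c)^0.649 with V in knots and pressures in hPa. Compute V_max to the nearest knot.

ΔP = 1013 − 889 = 124 mb.
124^0.649 ≈ 22.837.
V ≈ 6.08 × 22.837 ≈ 138.8 kt.

139 kt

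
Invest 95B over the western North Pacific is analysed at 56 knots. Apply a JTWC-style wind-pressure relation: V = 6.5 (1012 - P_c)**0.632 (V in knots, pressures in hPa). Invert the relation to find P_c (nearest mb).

982 mb

ΔP = (V / 6.5)^(1/0.632) = (56/6.5)^1.582.
56/6.5 = 8.615; 8.615^1.582 ≈ 30.19 mb.
P_c = 1012 − 30.19 = 981.81 ≈ 982 mb.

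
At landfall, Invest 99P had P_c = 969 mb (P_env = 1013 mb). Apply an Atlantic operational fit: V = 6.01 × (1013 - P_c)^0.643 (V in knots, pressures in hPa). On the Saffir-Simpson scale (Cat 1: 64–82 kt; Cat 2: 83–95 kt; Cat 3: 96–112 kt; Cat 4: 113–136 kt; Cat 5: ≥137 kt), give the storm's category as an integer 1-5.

ΔP = 1013 − 969 = 44 mb.
V ≈ 6.01 × 44^0.643 = 6.01 × 11.40 ≈ 68 kt.
68 kt falls in the Category 1 band.

1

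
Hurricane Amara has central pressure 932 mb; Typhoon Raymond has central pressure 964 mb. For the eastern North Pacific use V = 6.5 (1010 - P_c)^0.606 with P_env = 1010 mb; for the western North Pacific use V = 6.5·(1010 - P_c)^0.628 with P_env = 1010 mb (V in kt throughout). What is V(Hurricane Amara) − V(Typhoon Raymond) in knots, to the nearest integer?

Hurricane Amara: ΔP = 78; V ≈ 6.5 × 78^0.606 ≈ 91.10 kt.
Typhoon Raymond: ΔP = 46; V ≈ 6.5 × 46^0.628 ≈ 71.97 kt.
Difference ≈ 91.10 − 71.97 = 19.13 → 19 kt.

19 kt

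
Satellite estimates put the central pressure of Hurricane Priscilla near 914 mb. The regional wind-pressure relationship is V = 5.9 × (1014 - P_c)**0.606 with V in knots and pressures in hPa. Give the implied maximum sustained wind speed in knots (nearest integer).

ΔP = 1014 − 914 = 100 mb.
100^0.606 ≈ 16.293.
V ≈ 5.9 × 16.293 ≈ 96.1 kt.

96 kt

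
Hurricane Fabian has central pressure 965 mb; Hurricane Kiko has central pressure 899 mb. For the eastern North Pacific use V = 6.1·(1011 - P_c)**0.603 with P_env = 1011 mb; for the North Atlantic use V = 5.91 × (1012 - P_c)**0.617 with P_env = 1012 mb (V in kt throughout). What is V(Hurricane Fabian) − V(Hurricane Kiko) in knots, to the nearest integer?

-48 kt

Hurricane Fabian: ΔP = 46; V ≈ 6.1 × 46^0.603 ≈ 61.37 kt.
Hurricane Kiko: ΔP = 113; V ≈ 5.91 × 113^0.617 ≈ 109.23 kt.
Difference ≈ 61.37 − 109.23 = -47.86 → -48 kt.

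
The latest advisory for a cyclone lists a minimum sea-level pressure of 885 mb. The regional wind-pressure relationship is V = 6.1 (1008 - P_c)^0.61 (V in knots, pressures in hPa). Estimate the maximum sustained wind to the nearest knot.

115 kt

ΔP = 1008 − 885 = 123 mb.
123^0.61 ≈ 18.830.
V ≈ 6.1 × 18.830 ≈ 114.9 kt.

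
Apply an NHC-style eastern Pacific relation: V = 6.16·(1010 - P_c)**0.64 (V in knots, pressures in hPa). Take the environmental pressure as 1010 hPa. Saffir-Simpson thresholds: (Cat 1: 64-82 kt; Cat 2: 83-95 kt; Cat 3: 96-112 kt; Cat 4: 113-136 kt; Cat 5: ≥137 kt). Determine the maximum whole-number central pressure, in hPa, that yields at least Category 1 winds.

Category 1 begins at V = 64 kt.
Required ΔP = (64/6.16)^(1/0.64) = 10.390^1.562 ≈ 38.76 hPa.
P_c ≤ 1010 − 38.76 = 971.24, so the highest integer P_c is 971 hPa.

971 hPa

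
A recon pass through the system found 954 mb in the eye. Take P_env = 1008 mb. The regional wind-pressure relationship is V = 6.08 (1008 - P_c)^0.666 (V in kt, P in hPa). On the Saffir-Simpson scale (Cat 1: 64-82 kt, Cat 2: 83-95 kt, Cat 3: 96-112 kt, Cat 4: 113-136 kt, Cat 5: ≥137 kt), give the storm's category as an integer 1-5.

2

ΔP = 1008 − 954 = 54 mb.
V ≈ 6.08 × 54^0.666 = 6.08 × 14.25 ≈ 87 kt.
87 kt falls in the Category 2 band.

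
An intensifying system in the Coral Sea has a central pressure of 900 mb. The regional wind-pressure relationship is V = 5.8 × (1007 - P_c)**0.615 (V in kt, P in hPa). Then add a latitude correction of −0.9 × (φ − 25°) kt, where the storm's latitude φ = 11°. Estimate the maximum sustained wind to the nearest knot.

115 kt

ΔP = 1007 − 900 = 107 mb.
107^0.615 ≈ 17.704.
V ≈ 5.8 × 17.704 ≈ 102.7 kt.
Latitude correction: −0.9 × (11 − 25) = 12.6 kt.
Corrected V ≈ 115.3 kt → 115 kt.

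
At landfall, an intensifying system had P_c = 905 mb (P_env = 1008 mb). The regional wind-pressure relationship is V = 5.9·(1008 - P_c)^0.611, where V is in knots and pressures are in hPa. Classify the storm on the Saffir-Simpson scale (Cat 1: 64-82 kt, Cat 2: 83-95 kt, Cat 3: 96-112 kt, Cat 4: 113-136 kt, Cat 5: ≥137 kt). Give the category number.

3

ΔP = 1008 − 905 = 103 mb.
V ≈ 5.9 × 103^0.611 = 5.9 × 16.98 ≈ 100 kt.
100 kt falls in the Category 3 band.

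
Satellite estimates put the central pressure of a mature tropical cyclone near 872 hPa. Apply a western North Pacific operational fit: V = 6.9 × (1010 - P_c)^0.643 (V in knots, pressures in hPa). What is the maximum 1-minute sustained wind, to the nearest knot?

ΔP = 1010 − 872 = 138 hPa.
138^0.643 ≈ 23.765.
V ≈ 6.9 × 23.765 ≈ 164.0 kt.

164 kt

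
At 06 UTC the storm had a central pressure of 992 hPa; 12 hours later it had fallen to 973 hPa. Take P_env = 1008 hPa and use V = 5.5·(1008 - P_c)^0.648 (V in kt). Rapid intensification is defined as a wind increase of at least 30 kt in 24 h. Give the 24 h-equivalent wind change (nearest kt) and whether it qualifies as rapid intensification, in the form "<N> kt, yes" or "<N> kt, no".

44 kt, yes

V₁: ΔP = 16, V ≈ 5.5 × 16^0.648 ≈ 33.16 kt.
V₂: ΔP = 35, V ≈ 5.5 × 35^0.648 ≈ 55.07 kt.
ΔV over 12 h = 21.91 kt → 24 h equivalent = 21.91 × 24/12 ≈ 43.82 kt.
44 kt ≥ 30 kt ⇒ rapid intensification.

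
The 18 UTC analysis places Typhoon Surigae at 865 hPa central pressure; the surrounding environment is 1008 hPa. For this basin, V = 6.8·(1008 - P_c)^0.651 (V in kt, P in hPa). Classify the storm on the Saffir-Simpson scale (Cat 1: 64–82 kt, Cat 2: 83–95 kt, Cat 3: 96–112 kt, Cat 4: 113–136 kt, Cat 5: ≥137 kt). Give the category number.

5

ΔP = 1008 − 865 = 143 hPa.
V ≈ 6.8 × 143^0.651 = 6.8 × 25.30 ≈ 172 kt.
172 kt falls in the Category 5 band.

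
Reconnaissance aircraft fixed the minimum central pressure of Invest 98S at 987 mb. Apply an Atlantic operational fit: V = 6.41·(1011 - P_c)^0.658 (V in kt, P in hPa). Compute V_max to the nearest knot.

52 kt

ΔP = 1011 − 987 = 24 mb.
24^0.658 ≈ 8.094.
V ≈ 6.41 × 8.094 ≈ 51.9 kt.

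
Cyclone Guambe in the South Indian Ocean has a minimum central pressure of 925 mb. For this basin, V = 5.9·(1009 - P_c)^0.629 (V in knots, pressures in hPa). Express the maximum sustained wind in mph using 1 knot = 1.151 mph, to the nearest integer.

110 mph

ΔP = 1009 − 925 = 84 mb.
V ≈ 5.9 × 84^0.629 = 5.9 × 16.232 ≈ 95.769 kt.
95.769 × 1.151 ≈ 110.23 mph → 110 mph.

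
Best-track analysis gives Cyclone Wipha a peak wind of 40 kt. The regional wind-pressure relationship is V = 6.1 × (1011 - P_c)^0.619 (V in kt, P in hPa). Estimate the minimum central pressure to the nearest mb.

ΔP = (V / 6.1)^(1/0.619) = (40/6.1)^1.616.
40/6.1 = 6.557; 6.557^1.616 ≈ 20.87 mb.
P_c = 1011 − 20.87 = 990.13 ≈ 990 mb.

990 mb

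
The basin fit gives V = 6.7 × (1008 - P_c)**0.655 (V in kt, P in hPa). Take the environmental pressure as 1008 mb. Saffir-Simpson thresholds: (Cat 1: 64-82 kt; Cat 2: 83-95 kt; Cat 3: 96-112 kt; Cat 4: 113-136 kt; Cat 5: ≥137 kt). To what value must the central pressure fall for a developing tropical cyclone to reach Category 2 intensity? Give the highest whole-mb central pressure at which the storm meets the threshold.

961 mb

Category 2 begins at V = 83 kt.
Required ΔP = (83/6.7)^(1/0.655) = 12.388^1.527 ≈ 46.63 mb.
P_c ≤ 1008 − 46.63 = 961.37, so the highest integer P_c is 961 mb.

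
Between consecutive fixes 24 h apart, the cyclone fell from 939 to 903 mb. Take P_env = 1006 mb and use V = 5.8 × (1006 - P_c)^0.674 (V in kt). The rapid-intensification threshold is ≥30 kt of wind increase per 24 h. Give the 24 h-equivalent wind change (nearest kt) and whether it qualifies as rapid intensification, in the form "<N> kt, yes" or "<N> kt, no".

33 kt, yes

V₁: ΔP = 67, V ≈ 5.8 × 67^0.674 ≈ 98.67 kt.
V₂: ΔP = 103, V ≈ 5.8 × 103^0.674 ≈ 131.85 kt.
ΔV over 24 h = 33.18 kt → 24 h equivalent = 33.18 × 24/24 ≈ 33.18 kt.
33 kt ≥ 30 kt ⇒ rapid intensification.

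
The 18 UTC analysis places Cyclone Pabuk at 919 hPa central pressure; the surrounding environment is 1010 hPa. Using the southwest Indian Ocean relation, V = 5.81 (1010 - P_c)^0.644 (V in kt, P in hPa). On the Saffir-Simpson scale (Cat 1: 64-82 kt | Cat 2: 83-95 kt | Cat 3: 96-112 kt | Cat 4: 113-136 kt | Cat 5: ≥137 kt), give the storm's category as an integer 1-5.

3

ΔP = 1010 − 919 = 91 hPa.
V ≈ 5.81 × 91^0.644 = 5.81 × 18.27 ≈ 106 kt.
106 kt falls in the Category 3 band.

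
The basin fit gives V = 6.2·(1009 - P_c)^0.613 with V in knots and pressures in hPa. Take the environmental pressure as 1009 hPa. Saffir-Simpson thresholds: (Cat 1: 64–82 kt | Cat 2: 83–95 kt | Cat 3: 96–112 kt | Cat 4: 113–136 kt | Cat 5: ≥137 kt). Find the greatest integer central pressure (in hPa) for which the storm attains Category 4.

Category 4 begins at V = 113 kt.
Required ΔP = (113/6.2)^(1/0.613) = 18.226^1.631 ≈ 113.92 hPa.
P_c ≤ 1009 − 113.92 = 895.08, so the highest integer P_c is 895 hPa.

895 hPa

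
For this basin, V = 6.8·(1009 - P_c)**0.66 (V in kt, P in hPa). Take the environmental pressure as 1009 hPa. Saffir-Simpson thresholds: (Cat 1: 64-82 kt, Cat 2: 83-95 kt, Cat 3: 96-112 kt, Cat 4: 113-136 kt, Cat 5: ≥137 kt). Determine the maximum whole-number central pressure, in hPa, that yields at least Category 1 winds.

Category 1 begins at V = 64 kt.
Required ΔP = (64/6.8)^(1/0.66) = 9.412^1.515 ≈ 29.87 hPa.
P_c ≤ 1009 − 29.87 = 979.13, so the highest integer P_c is 979 hPa.

979 hPa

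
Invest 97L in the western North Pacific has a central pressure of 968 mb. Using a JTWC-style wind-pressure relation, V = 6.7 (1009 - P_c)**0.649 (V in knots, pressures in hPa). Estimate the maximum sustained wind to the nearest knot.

75 kt

ΔP = 1009 − 968 = 41 mb.
41^0.649 ≈ 11.135.
V ≈ 6.7 × 11.135 ≈ 74.6 kt.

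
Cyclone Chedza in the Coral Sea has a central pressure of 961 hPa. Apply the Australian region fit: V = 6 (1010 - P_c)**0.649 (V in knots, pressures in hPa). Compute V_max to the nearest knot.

ΔP = 1010 − 961 = 49 hPa.
49^0.649 ≈ 12.501.
V ≈ 6 × 12.501 ≈ 75.0 kt.

75 kt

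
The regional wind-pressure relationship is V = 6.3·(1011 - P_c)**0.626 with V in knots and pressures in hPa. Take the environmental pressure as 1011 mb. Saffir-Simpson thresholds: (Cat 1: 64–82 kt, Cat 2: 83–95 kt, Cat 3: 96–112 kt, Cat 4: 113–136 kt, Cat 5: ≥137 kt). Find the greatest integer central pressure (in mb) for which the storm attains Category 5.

Category 5 begins at V = 137 kt.
Required ΔP = (137/6.3)^(1/0.626) = 21.746^1.597 ≈ 136.90 mb.
P_c ≤ 1011 − 136.90 = 874.10, so the highest integer P_c is 874 mb.

874 mb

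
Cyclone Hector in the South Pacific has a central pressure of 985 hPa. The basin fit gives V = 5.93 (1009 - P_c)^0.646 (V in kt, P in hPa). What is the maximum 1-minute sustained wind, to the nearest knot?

ΔP = 1009 − 985 = 24 hPa.
24^0.646 ≈ 7.791.
V ≈ 5.93 × 7.791 ≈ 46.2 kt.

46 kt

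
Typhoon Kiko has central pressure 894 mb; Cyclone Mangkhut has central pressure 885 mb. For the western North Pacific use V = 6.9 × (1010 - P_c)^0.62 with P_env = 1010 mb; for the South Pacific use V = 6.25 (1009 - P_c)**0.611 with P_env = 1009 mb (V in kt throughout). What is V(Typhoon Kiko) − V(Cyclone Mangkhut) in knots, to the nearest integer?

Typhoon Kiko: ΔP = 116; V ≈ 6.9 × 116^0.62 ≈ 131.47 kt.
Cyclone Mangkhut: ΔP = 124; V ≈ 6.25 × 124^0.611 ≈ 118.84 kt.
Difference ≈ 131.47 − 118.84 = 12.63 → 13 kt.

13 kt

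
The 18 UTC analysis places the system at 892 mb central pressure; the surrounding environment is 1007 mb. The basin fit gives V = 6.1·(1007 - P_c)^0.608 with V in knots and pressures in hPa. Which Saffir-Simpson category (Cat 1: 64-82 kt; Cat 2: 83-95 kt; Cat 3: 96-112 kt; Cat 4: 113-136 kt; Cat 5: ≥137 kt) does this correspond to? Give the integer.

ΔP = 1007 − 892 = 115 mb.
V ≈ 6.1 × 115^0.608 = 6.1 × 17.90 ≈ 109 kt.
109 kt falls in the Category 3 band.

3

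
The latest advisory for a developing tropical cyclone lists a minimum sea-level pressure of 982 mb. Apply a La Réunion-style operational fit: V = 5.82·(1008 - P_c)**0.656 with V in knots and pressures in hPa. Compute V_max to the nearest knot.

ΔP = 1008 − 982 = 26 mb.
26^0.656 ≈ 8.477.
V ≈ 5.82 × 8.477 ≈ 49.3 kt.

49 kt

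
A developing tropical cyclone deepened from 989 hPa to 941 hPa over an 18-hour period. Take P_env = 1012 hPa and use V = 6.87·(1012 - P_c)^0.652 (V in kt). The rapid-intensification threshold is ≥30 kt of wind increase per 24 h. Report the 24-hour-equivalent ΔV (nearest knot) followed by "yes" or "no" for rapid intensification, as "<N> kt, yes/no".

V₁: ΔP = 23, V ≈ 6.87 × 23^0.652 ≈ 53.06 kt.
V₂: ΔP = 71, V ≈ 6.87 × 71^0.652 ≈ 110.66 kt.
ΔV over 18 h = 57.60 kt → 24 h equivalent = 57.60 × 24/18 ≈ 76.80 kt.
77 kt ≥ 30 kt ⇒ rapid intensification.

77 kt, yes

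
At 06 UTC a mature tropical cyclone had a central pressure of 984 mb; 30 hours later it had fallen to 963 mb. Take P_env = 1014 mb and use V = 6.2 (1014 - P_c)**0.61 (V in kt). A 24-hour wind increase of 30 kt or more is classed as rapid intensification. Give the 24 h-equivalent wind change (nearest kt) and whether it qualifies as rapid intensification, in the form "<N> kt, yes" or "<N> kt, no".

15 kt, no

V₁: ΔP = 30, V ≈ 6.2 × 30^0.61 ≈ 49.37 kt.
V₂: ΔP = 51, V ≈ 6.2 × 51^0.61 ≈ 68.24 kt.
ΔV over 30 h = 18.87 kt → 24 h equivalent = 18.87 × 24/30 ≈ 15.10 kt.
15 kt < 30 kt ⇒ not rapid intensification.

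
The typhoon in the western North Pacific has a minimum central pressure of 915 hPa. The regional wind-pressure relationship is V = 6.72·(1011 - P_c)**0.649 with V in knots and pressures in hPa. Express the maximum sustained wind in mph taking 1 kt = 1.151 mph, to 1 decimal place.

149.6 mph

ΔP = 1011 − 915 = 96 hPa.
V ≈ 6.72 × 96^0.649 = 6.72 × 19.342 ≈ 129.976 kt.
129.976 × 1.151 ≈ 149.60 mph → 149.6 mph.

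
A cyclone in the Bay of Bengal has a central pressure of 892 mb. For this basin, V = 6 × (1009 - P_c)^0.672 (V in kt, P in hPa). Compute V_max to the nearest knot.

147 kt

ΔP = 1009 − 892 = 117 mb.
117^0.672 ≈ 24.537.
V ≈ 6 × 24.537 ≈ 147.2 kt.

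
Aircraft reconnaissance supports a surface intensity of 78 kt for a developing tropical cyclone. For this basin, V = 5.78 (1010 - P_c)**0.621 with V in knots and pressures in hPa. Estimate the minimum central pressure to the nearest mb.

944 mb

ΔP = (V / 5.78)^(1/0.621) = (78/5.78)^1.610.
78/5.78 = 13.495; 13.495^1.610 ≈ 66.06 mb.
P_c = 1010 − 66.06 = 943.94 ≈ 944 mb.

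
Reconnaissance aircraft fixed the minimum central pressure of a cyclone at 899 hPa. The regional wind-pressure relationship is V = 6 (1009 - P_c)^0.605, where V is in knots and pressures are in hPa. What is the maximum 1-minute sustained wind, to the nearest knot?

103 kt

ΔP = 1009 − 899 = 110 hPa.
110^0.605 ≈ 17.181.
V ≈ 6 × 17.181 ≈ 103.1 kt.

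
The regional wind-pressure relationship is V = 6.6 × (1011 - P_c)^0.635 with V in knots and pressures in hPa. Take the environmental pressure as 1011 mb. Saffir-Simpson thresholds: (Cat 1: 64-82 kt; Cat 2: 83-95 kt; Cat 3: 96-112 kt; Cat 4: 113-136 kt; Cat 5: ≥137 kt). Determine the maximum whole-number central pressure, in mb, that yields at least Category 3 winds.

Category 3 begins at V = 96 kt.
Required ΔP = (96/6.6)^(1/0.635) = 14.545^1.575 ≈ 67.77 mb.
P_c ≤ 1011 − 67.77 = 943.23, so the highest integer P_c is 943 mb.

943 mb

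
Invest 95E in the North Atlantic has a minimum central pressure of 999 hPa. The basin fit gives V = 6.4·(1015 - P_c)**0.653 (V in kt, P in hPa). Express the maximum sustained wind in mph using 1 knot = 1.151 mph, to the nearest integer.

45 mph

ΔP = 1015 − 999 = 16 hPa.
V ≈ 6.4 × 16^0.653 = 6.4 × 6.114 ≈ 39.126 kt.
39.126 × 1.151 ≈ 45.03 mph → 45 mph.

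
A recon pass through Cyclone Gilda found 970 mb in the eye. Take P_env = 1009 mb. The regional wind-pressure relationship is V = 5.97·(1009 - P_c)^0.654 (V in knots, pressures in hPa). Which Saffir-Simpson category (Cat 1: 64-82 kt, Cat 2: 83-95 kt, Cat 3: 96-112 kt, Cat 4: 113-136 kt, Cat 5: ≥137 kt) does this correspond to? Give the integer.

1

ΔP = 1009 − 970 = 39 mb.
V ≈ 5.97 × 39^0.654 = 5.97 × 10.98 ≈ 66 kt.
66 kt falls in the Category 1 band.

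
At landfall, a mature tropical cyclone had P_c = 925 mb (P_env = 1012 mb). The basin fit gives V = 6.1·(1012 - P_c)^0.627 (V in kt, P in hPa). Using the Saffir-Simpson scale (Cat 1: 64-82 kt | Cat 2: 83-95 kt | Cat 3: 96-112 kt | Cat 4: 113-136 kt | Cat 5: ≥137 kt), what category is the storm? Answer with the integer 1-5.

3

ΔP = 1012 − 925 = 87 mb.
V ≈ 6.1 × 87^0.627 = 6.1 × 16.45 ≈ 100 kt.
100 kt falls in the Category 3 band.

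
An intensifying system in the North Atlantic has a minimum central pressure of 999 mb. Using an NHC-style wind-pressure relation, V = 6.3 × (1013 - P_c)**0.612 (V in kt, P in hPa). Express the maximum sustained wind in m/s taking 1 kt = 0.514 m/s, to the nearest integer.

16 m/s

ΔP = 1013 − 999 = 14 mb.
V ≈ 6.3 × 14^0.612 = 6.3 × 5.028 ≈ 31.679 kt.
31.679 × 0.514 ≈ 16.28 m/s → 16 m/s.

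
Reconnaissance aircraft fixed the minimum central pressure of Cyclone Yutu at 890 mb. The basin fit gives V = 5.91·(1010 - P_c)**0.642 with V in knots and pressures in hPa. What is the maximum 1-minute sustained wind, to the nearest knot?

128 kt

ΔP = 1010 − 890 = 120 mb.
120^0.642 ≈ 21.619.
V ≈ 5.91 × 21.619 ≈ 127.8 kt.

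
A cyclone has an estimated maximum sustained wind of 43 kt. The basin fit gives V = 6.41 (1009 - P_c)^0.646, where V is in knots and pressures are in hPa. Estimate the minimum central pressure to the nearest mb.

990 mb

ΔP = (V / 6.41)^(1/0.646) = (43/6.41)^1.548.
43/6.41 = 6.708; 6.708^1.548 ≈ 19.04 mb.
P_c = 1009 − 19.04 = 989.96 ≈ 990 mb.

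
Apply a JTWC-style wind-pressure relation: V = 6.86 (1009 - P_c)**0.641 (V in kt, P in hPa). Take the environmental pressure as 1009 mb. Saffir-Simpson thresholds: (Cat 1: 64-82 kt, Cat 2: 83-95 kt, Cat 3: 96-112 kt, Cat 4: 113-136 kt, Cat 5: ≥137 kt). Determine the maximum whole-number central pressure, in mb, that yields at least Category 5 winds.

Category 5 begins at V = 137 kt.
Required ΔP = (137/6.86)^(1/0.641) = 19.971^1.560 ≈ 106.83 mb.
P_c ≤ 1009 − 106.83 = 902.17, so the highest integer P_c is 902 mb.

902 mb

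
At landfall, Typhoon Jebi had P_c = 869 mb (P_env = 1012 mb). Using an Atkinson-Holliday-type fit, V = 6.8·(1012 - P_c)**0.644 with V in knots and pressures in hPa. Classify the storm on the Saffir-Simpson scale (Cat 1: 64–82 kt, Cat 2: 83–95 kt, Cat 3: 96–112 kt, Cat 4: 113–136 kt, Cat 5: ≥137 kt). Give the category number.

ΔP = 1012 − 869 = 143 mb.
V ≈ 6.8 × 143^0.644 = 6.8 × 24.44 ≈ 166 kt.
166 kt falls in the Category 5 band.

5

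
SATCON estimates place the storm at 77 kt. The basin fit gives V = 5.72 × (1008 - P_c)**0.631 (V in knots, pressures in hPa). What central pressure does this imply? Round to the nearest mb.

946 mb

ΔP = (V / 5.72)^(1/0.631) = (77/5.72)^1.585.
77/5.72 = 13.462; 13.462^1.585 ≈ 61.57 mb.
P_c = 1008 − 61.57 = 946.43 ≈ 946 mb.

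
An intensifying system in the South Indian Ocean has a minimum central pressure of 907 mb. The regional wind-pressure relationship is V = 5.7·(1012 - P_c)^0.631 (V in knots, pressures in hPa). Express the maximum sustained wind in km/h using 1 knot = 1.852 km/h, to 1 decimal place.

ΔP = 1012 − 907 = 105 mb.
V ≈ 5.7 × 105^0.631 = 5.7 × 18.853 ≈ 107.460 kt.
107.460 × 1.852 ≈ 199.02 km/h → 199.0 km/h.

199.0 km/h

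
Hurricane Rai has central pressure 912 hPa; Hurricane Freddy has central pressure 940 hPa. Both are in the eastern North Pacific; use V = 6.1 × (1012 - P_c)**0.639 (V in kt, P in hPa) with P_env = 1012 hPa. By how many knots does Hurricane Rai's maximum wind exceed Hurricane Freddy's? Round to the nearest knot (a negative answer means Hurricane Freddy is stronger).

22 kt

Hurricane Rai: ΔP = 100; V ≈ 6.1 × 100^0.639 ≈ 115.70 kt.
Hurricane Freddy: ΔP = 72; V ≈ 6.1 × 72^0.639 ≈ 93.79 kt.
Difference ≈ 115.70 − 93.79 = 21.91 → 22 kt.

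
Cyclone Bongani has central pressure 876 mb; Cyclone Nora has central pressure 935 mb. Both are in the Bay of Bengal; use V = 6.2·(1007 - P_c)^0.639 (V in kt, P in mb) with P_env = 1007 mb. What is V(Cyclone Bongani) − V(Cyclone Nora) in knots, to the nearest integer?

44 kt

Cyclone Bongani: ΔP = 131; V ≈ 6.2 × 131^0.639 ≈ 139.74 kt.
Cyclone Nora: ΔP = 72; V ≈ 6.2 × 72^0.639 ≈ 95.33 kt.
Difference ≈ 139.74 − 95.33 = 44.41 → 44 kt.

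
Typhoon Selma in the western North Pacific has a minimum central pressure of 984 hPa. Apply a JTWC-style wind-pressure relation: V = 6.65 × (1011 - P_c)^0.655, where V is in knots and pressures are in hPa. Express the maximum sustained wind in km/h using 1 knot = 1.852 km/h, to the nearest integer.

ΔP = 1011 − 984 = 27 hPa.
V ≈ 6.65 × 27^0.655 = 6.65 × 8.661 ≈ 57.592 kt.
57.592 × 1.852 ≈ 106.66 km/h → 107 km/h.

107 km/h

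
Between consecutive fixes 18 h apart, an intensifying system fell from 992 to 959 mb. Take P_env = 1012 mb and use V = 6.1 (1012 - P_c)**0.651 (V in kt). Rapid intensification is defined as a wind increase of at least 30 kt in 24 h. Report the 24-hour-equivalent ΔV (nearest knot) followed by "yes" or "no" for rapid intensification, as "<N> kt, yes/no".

51 kt, yes

V₁: ΔP = 20, V ≈ 6.1 × 20^0.651 ≈ 42.88 kt.
V₂: ΔP = 53, V ≈ 6.1 × 53^0.651 ≈ 80.88 kt.
ΔV over 18 h = 38.00 kt → 24 h equivalent = 38.00 × 24/18 ≈ 50.67 kt.
51 kt ≥ 30 kt ⇒ rapid intensification.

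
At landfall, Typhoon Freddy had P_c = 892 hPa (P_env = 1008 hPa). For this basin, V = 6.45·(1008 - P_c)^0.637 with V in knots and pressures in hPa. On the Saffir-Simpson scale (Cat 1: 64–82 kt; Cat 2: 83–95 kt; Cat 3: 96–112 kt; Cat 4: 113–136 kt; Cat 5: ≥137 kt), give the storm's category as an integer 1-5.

ΔP = 1008 − 892 = 116 hPa.
V ≈ 6.45 × 116^0.637 = 6.45 × 20.66 ≈ 133 kt.
133 kt falls in the Category 4 band.

4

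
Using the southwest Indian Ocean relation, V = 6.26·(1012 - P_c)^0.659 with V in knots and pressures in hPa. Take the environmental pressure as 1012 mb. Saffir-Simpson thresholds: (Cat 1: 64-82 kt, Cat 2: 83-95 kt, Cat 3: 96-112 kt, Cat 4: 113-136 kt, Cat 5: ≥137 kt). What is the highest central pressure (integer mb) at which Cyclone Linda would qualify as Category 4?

Category 4 begins at V = 113 kt.
Required ΔP = (113/6.26)^(1/0.659) = 18.051^1.517 ≈ 80.66 mb.
P_c ≤ 1012 − 80.66 = 931.34, so the highest integer P_c is 931 mb.

931 mb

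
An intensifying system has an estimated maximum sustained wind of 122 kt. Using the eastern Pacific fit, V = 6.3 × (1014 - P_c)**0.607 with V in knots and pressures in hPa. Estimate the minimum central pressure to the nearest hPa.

ΔP = (V / 6.3)^(1/0.607) = (122/6.3)^1.647.
122/6.3 = 19.365; 19.365^1.647 ≈ 131.92 hPa.
P_c = 1014 − 131.92 = 882.08 ≈ 882 hPa.

882 hPa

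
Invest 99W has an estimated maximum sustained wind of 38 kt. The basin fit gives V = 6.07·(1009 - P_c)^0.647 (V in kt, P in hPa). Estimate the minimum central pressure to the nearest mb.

ΔP = (V / 6.07)^(1/0.647) = (38/6.07)^1.546.
38/6.07 = 6.260; 6.260^1.546 ≈ 17.03 mb.
P_c = 1009 − 17.03 = 991.97 ≈ 992 mb.

992 mb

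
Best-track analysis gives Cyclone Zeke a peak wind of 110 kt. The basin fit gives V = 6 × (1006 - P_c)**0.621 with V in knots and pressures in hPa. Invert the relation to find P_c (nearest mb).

898 mb

ΔP = (V / 6)^(1/0.621) = (110/6)^1.610.
110/6 = 18.333; 18.333^1.610 ≈ 108.19 mb.
P_c = 1006 − 108.19 = 897.81 ≈ 898 mb.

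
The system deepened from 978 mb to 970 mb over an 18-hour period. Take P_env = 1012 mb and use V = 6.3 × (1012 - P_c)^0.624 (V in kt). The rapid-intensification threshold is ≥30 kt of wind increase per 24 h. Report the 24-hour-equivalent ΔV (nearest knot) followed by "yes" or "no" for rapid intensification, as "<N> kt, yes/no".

11 kt, no

V₁: ΔP = 34, V ≈ 6.3 × 34^0.624 ≈ 56.88 kt.
V₂: ΔP = 42, V ≈ 6.3 × 42^0.624 ≈ 64.90 kt.
ΔV over 18 h = 8.02 kt → 24 h equivalent = 8.02 × 24/18 ≈ 10.69 kt.
11 kt < 30 kt ⇒ not rapid intensification.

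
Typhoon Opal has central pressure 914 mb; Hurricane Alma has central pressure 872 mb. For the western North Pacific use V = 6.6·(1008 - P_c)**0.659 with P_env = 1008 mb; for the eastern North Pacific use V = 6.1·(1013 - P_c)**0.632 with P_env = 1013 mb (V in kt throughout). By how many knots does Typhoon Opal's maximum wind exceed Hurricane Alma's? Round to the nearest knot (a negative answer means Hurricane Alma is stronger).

Typhoon Opal: ΔP = 94; V ≈ 6.6 × 94^0.659 ≈ 131.78 kt.
Hurricane Alma: ΔP = 141; V ≈ 6.1 × 141^0.632 ≈ 139.20 kt.
Difference ≈ 131.78 − 139.20 = -7.42 → -7 kt.

-7 kt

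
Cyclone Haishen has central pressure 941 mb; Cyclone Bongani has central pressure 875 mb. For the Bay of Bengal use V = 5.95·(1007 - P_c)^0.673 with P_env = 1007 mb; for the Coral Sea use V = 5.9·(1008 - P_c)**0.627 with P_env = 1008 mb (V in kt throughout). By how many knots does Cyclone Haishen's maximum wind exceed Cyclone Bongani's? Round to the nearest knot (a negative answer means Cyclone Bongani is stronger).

-27 kt

Cyclone Haishen: ΔP = 66; V ≈ 5.95 × 66^0.673 ≈ 99.79 kt.
Cyclone Bongani: ΔP = 133; V ≈ 5.9 × 133^0.627 ≈ 126.62 kt.
Difference ≈ 99.79 − 126.62 = -26.83 → -27 kt.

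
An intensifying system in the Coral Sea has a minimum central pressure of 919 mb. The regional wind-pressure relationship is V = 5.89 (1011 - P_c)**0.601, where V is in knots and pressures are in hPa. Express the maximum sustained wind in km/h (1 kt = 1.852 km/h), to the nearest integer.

ΔP = 1011 − 919 = 92 mb.
V ≈ 5.89 × 92^0.601 = 5.89 × 15.144 ≈ 89.197 kt.
89.197 × 1.852 ≈ 165.19 km/h → 165 km/h.

165 km/h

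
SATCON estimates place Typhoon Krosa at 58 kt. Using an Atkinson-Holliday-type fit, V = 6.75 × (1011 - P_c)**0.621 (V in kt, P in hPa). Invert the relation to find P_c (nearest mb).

979 mb

ΔP = (V / 6.75)^(1/0.621) = (58/6.75)^1.610.
58/6.75 = 8.593; 8.593^1.610 ≈ 31.93 mb.
P_c = 1011 − 31.93 = 979.07 ≈ 979 mb.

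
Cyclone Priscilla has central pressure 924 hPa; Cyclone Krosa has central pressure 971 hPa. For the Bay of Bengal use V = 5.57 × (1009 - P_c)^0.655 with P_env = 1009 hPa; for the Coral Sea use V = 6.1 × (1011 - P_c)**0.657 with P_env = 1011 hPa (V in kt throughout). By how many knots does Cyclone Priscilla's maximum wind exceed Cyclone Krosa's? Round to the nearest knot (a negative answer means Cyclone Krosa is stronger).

33 kt

Cyclone Priscilla: ΔP = 85; V ≈ 5.57 × 85^0.655 ≈ 102.24 kt.
Cyclone Krosa: ΔP = 40; V ≈ 6.1 × 40^0.657 ≈ 68.85 kt.
Difference ≈ 102.24 − 68.85 = 33.39 → 33 kt.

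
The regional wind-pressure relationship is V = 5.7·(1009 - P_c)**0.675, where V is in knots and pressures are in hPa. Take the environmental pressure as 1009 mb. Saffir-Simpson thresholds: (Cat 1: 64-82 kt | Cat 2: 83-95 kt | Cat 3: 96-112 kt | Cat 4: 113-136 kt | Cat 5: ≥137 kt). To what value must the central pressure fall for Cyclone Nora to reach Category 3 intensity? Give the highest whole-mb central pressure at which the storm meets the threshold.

Category 3 begins at V = 96 kt.
Required ΔP = (96/5.7)^(1/0.675) = 16.842^1.481 ≈ 65.60 mb.
P_c ≤ 1009 − 65.60 = 943.40, so the highest integer P_c is 943 mb.

943 mb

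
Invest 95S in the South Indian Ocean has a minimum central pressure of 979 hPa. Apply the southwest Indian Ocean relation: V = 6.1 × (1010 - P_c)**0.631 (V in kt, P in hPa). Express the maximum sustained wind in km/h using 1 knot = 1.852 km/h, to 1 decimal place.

ΔP = 1010 − 979 = 31 hPa.
V ≈ 6.1 × 31^0.631 = 6.1 × 8.731 ≈ 53.257 kt.
53.257 × 1.852 ≈ 98.63 km/h → 98.6 km/h.

98.6 km/h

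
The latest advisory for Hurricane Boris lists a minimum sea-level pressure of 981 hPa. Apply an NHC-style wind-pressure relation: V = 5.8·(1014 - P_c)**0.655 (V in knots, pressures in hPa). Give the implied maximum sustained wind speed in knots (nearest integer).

ΔP = 1014 − 981 = 33 hPa.
33^0.655 ≈ 9.877.
V ≈ 5.8 × 9.877 ≈ 57.3 kt.

57 kt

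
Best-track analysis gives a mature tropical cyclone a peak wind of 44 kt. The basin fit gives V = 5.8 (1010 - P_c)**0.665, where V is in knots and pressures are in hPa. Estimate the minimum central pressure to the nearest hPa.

989 hPa

ΔP = (V / 5.8)^(1/0.665) = (44/5.8)^1.504.
44/5.8 = 7.586; 7.586^1.504 ≈ 21.05 hPa.
P_c = 1010 − 21.05 = 988.95 ≈ 989 hPa.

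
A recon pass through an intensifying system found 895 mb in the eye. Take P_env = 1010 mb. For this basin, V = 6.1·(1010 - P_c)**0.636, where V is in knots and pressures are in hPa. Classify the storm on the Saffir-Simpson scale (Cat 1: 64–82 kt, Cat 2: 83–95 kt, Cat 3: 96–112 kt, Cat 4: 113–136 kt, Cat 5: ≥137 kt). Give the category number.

ΔP = 1010 − 895 = 115 mb.
V ≈ 6.1 × 115^0.636 = 6.1 × 20.45 ≈ 125 kt.
125 kt falls in the Category 4 band.

4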